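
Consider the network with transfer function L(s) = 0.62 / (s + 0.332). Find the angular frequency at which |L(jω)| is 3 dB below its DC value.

0.332 rad/s

For a single-pole low-pass, the −3 dB point is at the pole: ω = 0.332 rad/s.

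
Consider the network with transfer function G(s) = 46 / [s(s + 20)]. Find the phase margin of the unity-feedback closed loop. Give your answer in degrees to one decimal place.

83.5°

Gain crossover: |G(jω)| = 1 at ω ≈ 2.29 rad s⁻¹.
∠G(j2.29) = −90° − arctan(2.29/20) ≈ -96.52°
PM = 180° + (-96.52°) = 83.48°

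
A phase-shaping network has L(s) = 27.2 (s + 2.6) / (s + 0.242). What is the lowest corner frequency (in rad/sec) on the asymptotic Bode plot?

Break frequencies occur at each pole and zero magnitude: 0.242 rad/sec, 2.6 rad/sec.
The lowest is 0.242 rad/sec.

0.242 rad/sec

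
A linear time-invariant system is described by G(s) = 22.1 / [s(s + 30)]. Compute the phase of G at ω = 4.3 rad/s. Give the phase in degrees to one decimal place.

∠(j4.3 + 30) = arctan(4.3/30) = 8.16°
∠(j4.3) = 90.00°
∠G(j4.3) = − (8.16° + 90.00°) = -98.16°

-98.2°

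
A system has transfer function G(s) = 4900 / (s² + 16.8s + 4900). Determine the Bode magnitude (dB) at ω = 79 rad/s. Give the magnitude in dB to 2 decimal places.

|(j79)² + 16.8(j79) + 4900| = |-1341 + j1327.2| = 1887
|G(j79)| = 4900 / 1887 = 2.5971
20 log₁₀(2.5971) = 8.290 dB

8.29 dB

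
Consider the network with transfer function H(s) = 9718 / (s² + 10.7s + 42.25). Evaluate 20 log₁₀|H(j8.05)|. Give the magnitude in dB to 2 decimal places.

40.76 dB

|(j8.05)² + 10.7(j8.05) + 42.25| = |-22.553 + j86.135| = 89.04
|H(j8.05)| = 9718 / 89.04 = 109.14
20 log₁₀(109.14) = 40.760 dB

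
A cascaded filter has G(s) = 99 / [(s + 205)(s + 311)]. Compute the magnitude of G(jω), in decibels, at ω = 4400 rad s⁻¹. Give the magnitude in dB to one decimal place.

-105.9 dB

|j4400 + 205| = √(4400² + 205²) = 4405
|j4400 + 311| = √(4400² + 311²) = 4411
|G(j4400)| = 99 / (4405 × 4411) = 5.0954e-06
20 log₁₀(5.0954e-06) = -105.86 dB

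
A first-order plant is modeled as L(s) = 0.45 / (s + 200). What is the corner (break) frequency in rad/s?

The single real pole at s = −200 gives a corner at ω = 200 rad/s.

200 rad/s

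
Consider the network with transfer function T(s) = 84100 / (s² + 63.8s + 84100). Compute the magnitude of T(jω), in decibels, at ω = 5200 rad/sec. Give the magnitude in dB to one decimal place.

-50.1 dB

|(j5200)² + 63.8(j5200) + 84100| = |-2.6956e+07 + j3.3176e+05| = 2.696e+07
|T(j5200)| = 84100 / 2.696e+07 = 0.0031197
20 log₁₀(0.0031197) = -50.12 dB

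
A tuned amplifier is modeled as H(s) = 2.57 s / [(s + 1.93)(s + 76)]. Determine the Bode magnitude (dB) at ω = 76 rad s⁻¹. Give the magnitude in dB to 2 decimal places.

-32.43 dB

|j76| = 76
|j76 + 1.93| = √(76² + 1.93²) = 76.02
|j76 + 76| = √(76² + 76²) = 107.5
|H(j76)| = 2.57 × 76 / (76.02 × 107.5) = 0.023904
20 log₁₀(0.023904) = -32.431 dB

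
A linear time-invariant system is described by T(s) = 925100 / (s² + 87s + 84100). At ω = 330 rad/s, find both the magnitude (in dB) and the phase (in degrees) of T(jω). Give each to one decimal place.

|(j330)² + 87(j330) + 84100| = |-24800 + j28710| = 3.794e+04
|T(j330)| = 925100 / 3.794e+04 = 24.384
20 log₁₀(24.384) = 27.74 dB
∠[(j330)² + 87(j330) + 84100] = ∠[-24800 + j28710] = 130.82°
∠T(j330) = −130.82° = -130.82°

|T| = 27.7 dB, ∠T = -130.8°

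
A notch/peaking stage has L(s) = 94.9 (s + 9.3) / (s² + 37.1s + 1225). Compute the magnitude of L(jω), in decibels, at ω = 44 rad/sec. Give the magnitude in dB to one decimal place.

|j44 + 9.3| = √(44² + 9.3²) = 44.97
|(j44)² + 37.1(j44) + 1225| = |-711 + j1632.4| = 1781
|L(j44)| = 94.9 × 44.97 / 1781 = 2.397
20 log₁₀(2.397) = 7.59 dB

7.6 dB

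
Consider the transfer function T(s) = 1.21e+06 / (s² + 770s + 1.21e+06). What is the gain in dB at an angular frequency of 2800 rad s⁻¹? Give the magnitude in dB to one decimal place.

|(j2800)² + 770(j2800) + 1.21e+06| = |-6.63e+06 + j2.156e+06| = 6.972e+06
|T(j2800)| = 1.21e+06 / 6.972e+06 = 0.17356
20 log₁₀(0.17356) = -15.21 dB

-15.2 dB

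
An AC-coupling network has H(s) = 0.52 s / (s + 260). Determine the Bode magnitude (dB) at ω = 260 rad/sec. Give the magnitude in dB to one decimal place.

-8.7 dB

|j260| = 260
|j260 + 260| = √(260² + 260²) = 367.7
|H(j260)| = 0.52 × 260 / 367.7 = 0.3677
20 log₁₀(0.3677) = -8.69 dB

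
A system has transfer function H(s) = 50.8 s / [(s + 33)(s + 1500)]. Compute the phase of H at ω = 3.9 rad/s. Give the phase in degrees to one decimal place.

83.1°

∠(j3.9) = 90.00°
∠(j3.9 + 33) = arctan(3.9/33) = 6.74°
∠(j3.9 + 1500) = arctan(3.9/1500) = 0.15°
∠H(j3.9) = 90.00° − (6.74° + 0.15°) = 83.11°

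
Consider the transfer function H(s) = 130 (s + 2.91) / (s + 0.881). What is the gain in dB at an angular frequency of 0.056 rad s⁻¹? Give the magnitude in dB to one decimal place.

52.6 dB

|j0.056 + 2.91| = √(0.056² + 2.91²) = 2.911
|j0.056 + 0.881| = √(0.056² + 0.881²) = 0.8828
|H(j0.056)| = 130 × 2.911 / 0.8828 = 428.61
20 log₁₀(428.61) = 52.64 dB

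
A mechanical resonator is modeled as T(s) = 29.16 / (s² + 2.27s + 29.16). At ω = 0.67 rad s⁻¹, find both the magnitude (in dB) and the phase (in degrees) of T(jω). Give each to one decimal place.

|T| = 0.1 dB, ∠T = -3.0°

|(j0.67)² + 2.27(j0.67) + 29.16| = |28.711 + j1.5209| = 28.75
|T(j0.67)| = 29.16 / 28.75 = 1.0142
20 log₁₀(1.0142) = 0.12 dB
∠[(j0.67)² + 2.27(j0.67) + 29.16] = ∠[28.711 + j1.5209] = 3.03°
∠T(j0.67) = −3.03° = -3.03°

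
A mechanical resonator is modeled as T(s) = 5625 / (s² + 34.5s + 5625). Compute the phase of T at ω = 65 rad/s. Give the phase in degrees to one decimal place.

-58.0°

∠[(j65)² + 34.5(j65) + 5625] = ∠[1400 + j2242.5] = 58.02°
∠T(j65) = −58.02° = -58.02°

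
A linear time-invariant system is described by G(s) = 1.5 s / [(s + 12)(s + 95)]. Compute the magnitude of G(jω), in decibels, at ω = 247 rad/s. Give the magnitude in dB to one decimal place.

|j247| = 247
|j247 + 12| = √(247² + 12²) = 247.3
|j247 + 95| = √(247² + 95²) = 264.6
|G(j247)| = 1.5 × 247 / (247.3 × 264.6) = 0.0056614
20 log₁₀(0.0056614) = -44.94 dB

-44.9 dB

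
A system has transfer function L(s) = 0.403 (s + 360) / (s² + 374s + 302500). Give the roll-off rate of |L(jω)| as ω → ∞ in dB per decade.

With 1 zero and 2 poles, the high-frequency asymptotic slope is 20 × (1 − 2) = -20 dB/decade.

-20 dB/decade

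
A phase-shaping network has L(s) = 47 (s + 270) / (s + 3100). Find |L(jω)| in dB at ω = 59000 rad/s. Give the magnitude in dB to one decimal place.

|j59000 + 270| = √(59000² + 270²) = 5.9e+04
|j59000 + 3100| = √(59000² + 3100²) = 5.908e+04
|L(j59000)| = 47 × 5.9e+04 / 5.908e+04 = 46.936
20 log₁₀(46.936) = 33.43 dB

33.4 dB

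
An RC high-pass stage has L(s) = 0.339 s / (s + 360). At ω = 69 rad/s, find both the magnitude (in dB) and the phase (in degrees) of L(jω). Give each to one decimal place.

|L| = -23.9 dB, ∠L = 79.1°

|j69| = 69
|j69 + 360| = √(69² + 360²) = 366.6
|L(j69)| = 0.339 × 69 / 366.6 = 0.063813
20 log₁₀(0.063813) = -23.90 dB
∠(j69) = 90.00°
∠(j69 + 360) = arctan(69/360) = 10.85°
∠L(j69) = 90.00° − 10.85° = 79.15°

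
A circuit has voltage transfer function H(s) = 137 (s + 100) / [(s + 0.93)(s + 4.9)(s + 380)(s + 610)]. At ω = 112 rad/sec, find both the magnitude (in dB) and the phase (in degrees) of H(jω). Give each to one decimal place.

|j112 + 100| = √(112² + 100²) = 150.1
|j112 + 0.93| = √(112² + 0.93²) = 112
|j112 + 4.9| = √(112² + 4.9²) = 112.1
|j112 + 380| = √(112² + 380²) = 396.2
|j112 + 610| = √(112² + 610²) = 620.2
|H(j112)| = 137 × 150.1 / (112 × 112.1 × 396.2 × 620.2) = 6.6676e-06
20 log₁₀(6.6676e-06) = -103.52 dB
∠(j112 + 100) = arctan(112/100) = 48.24°
∠(j112 + 0.93) = arctan(112/0.93) = 89.52°
∠(j112 + 4.9) = arctan(112/4.9) = 87.49°
∠(j112 + 380) = arctan(112/380) = 16.42°
∠(j112 + 610) = arctan(112/610) = 10.40°
∠H(j112) = 48.24° − (89.52° + 87.49° + 16.42° + 10.40°) = -155.61°

|H| = -103.5 dB, ∠H = -155.6°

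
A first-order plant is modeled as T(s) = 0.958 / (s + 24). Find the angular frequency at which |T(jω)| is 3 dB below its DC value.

For a single-pole low-pass, the −3 dB point is at the pole: ω = 24 rad/s.

24 rad/s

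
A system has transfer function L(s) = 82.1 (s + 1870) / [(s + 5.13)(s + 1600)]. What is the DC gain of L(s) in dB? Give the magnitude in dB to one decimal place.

L(0) = 82.1 × 1870 / (5.13 × 1600) = 18.705
20 log₁₀(18.705) = 25.44 dB

25.4 dB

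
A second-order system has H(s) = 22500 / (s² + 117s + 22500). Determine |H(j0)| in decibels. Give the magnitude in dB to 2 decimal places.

0.00 dB

H(0) = 22500 / 22500 = 1
20 log₁₀(1) = 0.000 dB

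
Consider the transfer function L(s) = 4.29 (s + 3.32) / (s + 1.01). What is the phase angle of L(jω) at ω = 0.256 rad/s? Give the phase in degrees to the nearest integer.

∠(j0.256 + 3.32) = arctan(0.256/3.32) = 4.41°
∠(j0.256 + 1.01) = arctan(0.256/1.01) = 14.22°
∠L(j0.256) = 4.41° − 14.22° = -9.81°

-10°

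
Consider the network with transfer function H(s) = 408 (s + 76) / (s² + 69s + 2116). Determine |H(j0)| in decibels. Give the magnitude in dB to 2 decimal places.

23.32 dB

H(0) = 408 × 76 / 2116 = 14.654
20 log₁₀(14.654) = 23.319 dB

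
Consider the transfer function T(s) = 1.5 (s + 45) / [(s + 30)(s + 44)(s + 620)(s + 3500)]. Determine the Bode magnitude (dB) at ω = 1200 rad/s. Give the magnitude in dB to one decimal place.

-192.0 dB

|j1200 + 45| = √(1200² + 45²) = 1201
|j1200 + 30| = √(1200² + 30²) = 1200
|j1200 + 44| = √(1200² + 44²) = 1201
|j1200 + 620| = √(1200² + 620²) = 1351
|j1200 + 3500| = √(1200² + 3500²) = 3700
|T(j1200)| = 1.5 × 1201 / (1200 × 1201 × 1351 × 3700) = 2.5005e-10
20 log₁₀(2.5005e-10) = -192.04 dB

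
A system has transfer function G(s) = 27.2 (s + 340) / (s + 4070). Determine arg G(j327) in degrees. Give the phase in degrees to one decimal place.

39.3 deg

∠(j327 + 340) = arctan(327/340) = 43.88°
∠(j327 + 4070) = arctan(327/4070) = 4.59°
∠G(j327) = 43.88° − 4.59° = 39.29°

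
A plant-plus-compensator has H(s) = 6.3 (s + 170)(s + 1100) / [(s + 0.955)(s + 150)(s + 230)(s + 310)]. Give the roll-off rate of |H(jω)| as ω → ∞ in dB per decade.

With 2 zeros and 4 poles, the high-frequency asymptotic slope is 20 × (2 − 4) = -40 dB/decade.

-40 dB/decade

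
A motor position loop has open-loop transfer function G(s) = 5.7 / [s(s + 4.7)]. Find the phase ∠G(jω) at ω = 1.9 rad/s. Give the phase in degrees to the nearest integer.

∠(j1.9 + 4.7) = arctan(1.9/4.7) = 22.01°
∠(j1.9) = 90.00°
∠G(j1.9) = − (22.01° + 90.00°) = -112.01°

-112 deg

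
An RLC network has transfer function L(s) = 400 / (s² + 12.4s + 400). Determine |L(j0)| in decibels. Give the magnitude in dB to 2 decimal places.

0.00 dB

L(0) = 400 / 400 = 1
20 log₁₀(1) = 0.000 dB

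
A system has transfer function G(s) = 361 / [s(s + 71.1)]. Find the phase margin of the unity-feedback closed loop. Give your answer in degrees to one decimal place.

Gain crossover: |G(jω)| = 1 at ω ≈ 5.06 rad s⁻¹.
∠G(j5.06) = −90° − arctan(5.06/71.1) ≈ -94.07°
PM = 180° + (-94.07°) = 85.93°

85.9 deg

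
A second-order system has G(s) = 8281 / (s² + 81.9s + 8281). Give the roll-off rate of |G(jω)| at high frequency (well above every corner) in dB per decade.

With 0 zeros and 2 poles, the high-frequency asymptotic slope is 20 × (0 − 2) = -40 dB/decade.

-40 dB/decade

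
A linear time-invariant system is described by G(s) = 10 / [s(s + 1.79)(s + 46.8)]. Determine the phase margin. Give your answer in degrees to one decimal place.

86.0°

Gain crossover: |G(jω)| = 1 at ω ≈ 0.119 rad/sec.
∠G(j0.119) = −90° − arctan(0.119/1.79) − arctan(0.119/46.8) ≈ -93.95°
PM = 180° + (-93.95°) = 86.05°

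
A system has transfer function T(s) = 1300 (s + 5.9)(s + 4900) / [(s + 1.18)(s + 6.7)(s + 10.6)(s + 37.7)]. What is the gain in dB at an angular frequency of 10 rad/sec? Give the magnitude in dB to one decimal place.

|j10 + 5.9| = √(10² + 5.9²) = 11.61
|j10 + 4900| = √(10² + 4900²) = 4900
|j10 + 1.18| = √(10² + 1.18²) = 10.07
|j10 + 6.7| = √(10² + 6.7²) = 12.04
|j10 + 10.6| = √(10² + 10.6²) = 14.57
|j10 + 37.7| = √(10² + 37.7²) = 39
|T(j10)| = 1300 × 11.61 × 4900 / (10.07 × 12.04 × 14.57 × 39) = 1073.6
20 log₁₀(1073.6) = 60.62 dB

60.6 dB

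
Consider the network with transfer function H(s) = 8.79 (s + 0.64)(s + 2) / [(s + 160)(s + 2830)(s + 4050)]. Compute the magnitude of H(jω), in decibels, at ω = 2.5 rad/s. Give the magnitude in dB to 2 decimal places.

-148.05 dB

|j2.5 + 0.64| = √(2.5² + 0.64²) = 2.581
|j2.5 + 2| = √(2.5² + 2²) = 3.202
|j2.5 + 160| = √(2.5² + 160²) = 160
|j2.5 + 2830| = √(2.5² + 2830²) = 2830
|j2.5 + 4050| = √(2.5² + 4050²) = 4050
|H(j2.5)| = 8.79 × 2.581 × 3.202 / (160 × 2830 × 4050) = 3.9597e-08
20 log₁₀(3.9597e-08) = -148.047 dB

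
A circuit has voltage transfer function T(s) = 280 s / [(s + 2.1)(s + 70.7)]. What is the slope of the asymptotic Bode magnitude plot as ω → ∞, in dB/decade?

With 1 zero and 2 poles, the high-frequency asymptotic slope is 20 × (1 − 2) = -20 dB/decade.

-20 dB/decade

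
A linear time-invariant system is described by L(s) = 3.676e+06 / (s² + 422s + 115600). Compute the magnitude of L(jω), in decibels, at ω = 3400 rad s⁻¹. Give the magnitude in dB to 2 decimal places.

|(j3400)² + 422(j3400) + 115600| = |-1.1444e+07 + j1.4348e+06| = 1.153e+07
|L(j3400)| = 3.676e+06 / 1.153e+07 = 0.31871
20 log₁₀(0.31871) = -9.932 dB

-9.93 dB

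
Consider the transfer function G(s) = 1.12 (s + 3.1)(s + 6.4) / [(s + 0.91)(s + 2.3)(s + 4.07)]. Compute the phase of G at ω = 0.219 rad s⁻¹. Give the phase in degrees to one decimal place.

∠(j0.219 + 3.1) = arctan(0.219/3.1) = 4.04°
∠(j0.219 + 6.4) = arctan(0.219/6.4) = 1.96°
∠(j0.219 + 0.91) = arctan(0.219/0.91) = 13.53°
∠(j0.219 + 2.3) = arctan(0.219/2.3) = 5.44°
∠(j0.219 + 4.07) = arctan(0.219/4.07) = 3.08°
∠G(j0.219) = 4.04° + 1.96° − (13.53° + 5.44° + 3.08°) = -16.05°

-16.0°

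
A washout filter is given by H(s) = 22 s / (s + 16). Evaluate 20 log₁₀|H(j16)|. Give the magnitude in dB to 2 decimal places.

23.84 dB

|j16| = 16
|j16 + 16| = √(16² + 16²) = 22.63
|H(j16)| = 22 × 16 / 22.63 = 15.556
20 log₁₀(15.556) = 23.838 dB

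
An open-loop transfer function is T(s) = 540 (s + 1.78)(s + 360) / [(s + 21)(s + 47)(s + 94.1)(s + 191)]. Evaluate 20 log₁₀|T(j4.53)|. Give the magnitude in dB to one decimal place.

|j4.53 + 1.78| = √(4.53² + 1.78²) = 4.867
|j4.53 + 360| = √(4.53² + 360²) = 360
|j4.53 + 21| = √(4.53² + 21²) = 21.48
|j4.53 + 47| = √(4.53² + 47²) = 47.22
|j4.53 + 94.1| = √(4.53² + 94.1²) = 94.21
|j4.53 + 191| = √(4.53² + 191²) = 191.1
|T(j4.53)| = 540 × 4.867 × 360 / (21.48 × 47.22 × 94.21 × 191.1) = 0.051827
20 log₁₀(0.051827) = -25.71 dB

-25.7 dB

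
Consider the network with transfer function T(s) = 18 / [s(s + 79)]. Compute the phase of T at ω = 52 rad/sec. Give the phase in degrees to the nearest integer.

∠(j52 + 79) = arctan(52/79) = 33.35°
∠(j52) = 90.00°
∠T(j52) = − (33.35° + 90.00°) = -123.35°

-123°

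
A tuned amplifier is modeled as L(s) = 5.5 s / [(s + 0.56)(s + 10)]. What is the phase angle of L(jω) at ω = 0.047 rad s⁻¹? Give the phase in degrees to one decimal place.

84.9 deg

∠(j0.047) = 90.00°
∠(j0.047 + 0.56) = arctan(0.047/0.56) = 4.80°
∠(j0.047 + 10) = arctan(0.047/10) = 0.27°
∠L(j0.047) = 90.00° − (4.80° + 0.27°) = 84.93°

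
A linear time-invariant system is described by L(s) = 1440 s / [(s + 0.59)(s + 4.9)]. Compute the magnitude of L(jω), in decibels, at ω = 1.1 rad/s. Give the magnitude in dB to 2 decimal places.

|j1.1| = 1.1
|j1.1 + 0.59| = √(1.1² + 0.59²) = 1.248
|j1.1 + 4.9| = √(1.1² + 4.9²) = 5.022
|L(j1.1)| = 1440 × 1.1 / (1.248 × 5.022) = 252.69
20 log₁₀(252.69) = 48.052 dB

48.05 dB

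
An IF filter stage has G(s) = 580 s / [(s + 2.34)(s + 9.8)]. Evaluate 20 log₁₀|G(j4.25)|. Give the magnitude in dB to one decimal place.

|j4.25| = 4.25
|j4.25 + 2.34| = √(4.25² + 2.34²) = 4.852
|j4.25 + 9.8| = √(4.25² + 9.8²) = 10.68
|G(j4.25)| = 580 × 4.25 / (4.852 × 10.68) = 47.565
20 log₁₀(47.565) = 33.55 dB

33.5 dB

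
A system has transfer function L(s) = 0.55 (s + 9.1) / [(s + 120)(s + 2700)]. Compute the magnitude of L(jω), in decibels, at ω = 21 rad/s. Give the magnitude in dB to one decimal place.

-88.3 dB

|j21 + 9.1| = √(21² + 9.1²) = 22.89
|j21 + 120| = √(21² + 120²) = 121.8
|j21 + 2700| = √(21² + 2700²) = 2700
|L(j21)| = 0.55 × 22.89 / (121.8 × 2700) = 3.8268e-05
20 log₁₀(3.8268e-05) = -88.34 dB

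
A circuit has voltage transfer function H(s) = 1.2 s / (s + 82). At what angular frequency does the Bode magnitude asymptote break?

82 rad/s

The single real pole at s = −82 gives a corner at ω = 82 rad/s.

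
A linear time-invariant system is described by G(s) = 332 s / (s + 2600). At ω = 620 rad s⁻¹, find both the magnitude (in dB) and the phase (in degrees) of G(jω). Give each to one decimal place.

|j620| = 620
|j620 + 2600| = √(620² + 2600²) = 2673
|G(j620)| = 332 × 620 / 2673 = 77.01
20 log₁₀(77.01) = 37.73 dB
∠(j620) = 90.00°
∠(j620 + 2600) = arctan(620/2600) = 13.41°
∠G(j620) = 90.00° − 13.41° = 76.59°

|G| = 37.7 dB, ∠G = 76.6°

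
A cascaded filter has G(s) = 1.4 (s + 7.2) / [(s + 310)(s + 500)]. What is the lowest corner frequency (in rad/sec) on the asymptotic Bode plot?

7.2 rad/sec

Break frequencies occur at each pole and zero magnitude: 7.2 rad/sec, 310 rad/sec, 500 rad/sec.
The lowest is 7.2 rad/sec.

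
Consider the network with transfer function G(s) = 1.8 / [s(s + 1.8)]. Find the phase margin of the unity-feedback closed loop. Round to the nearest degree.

Gain crossover: |G(jω)| = 1 at ω ≈ 0.895 rad/sec.
∠G(j0.895) = −90° − arctan(0.895/1.8) ≈ -116.45°
PM = 180° + (-116.45°) = 63.55°

64 deg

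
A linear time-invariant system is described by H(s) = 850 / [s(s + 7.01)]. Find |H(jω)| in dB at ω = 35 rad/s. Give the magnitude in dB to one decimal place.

-3.3 dB

|j35 + 7.01| = √(35² + 7.01²) = 35.7
|j35| = 35
|H(j35)| = 850 / (35.7 × 35) = 0.68037
20 log₁₀(0.68037) = -3.35 dB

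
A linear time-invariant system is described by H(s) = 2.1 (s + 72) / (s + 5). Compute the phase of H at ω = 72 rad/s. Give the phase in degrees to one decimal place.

∠(j72 + 72) = arctan(72/72) = 45.00°
∠(j72 + 5) = arctan(72/5) = 86.03°
∠H(j72) = 45.00° − 86.03° = -41.03°

-41.0°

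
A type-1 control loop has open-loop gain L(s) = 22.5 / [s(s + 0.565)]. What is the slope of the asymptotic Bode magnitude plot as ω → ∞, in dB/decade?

-40 dB/decade

With 0 zeros and 2 poles, the high-frequency asymptotic slope is 20 × (0 − 2) = -40 dB/decade.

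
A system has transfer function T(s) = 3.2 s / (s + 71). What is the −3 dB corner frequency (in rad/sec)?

71 rad/sec

For a single-pole high-pass, the −3 dB point is at the pole: ω = 71 rad/sec.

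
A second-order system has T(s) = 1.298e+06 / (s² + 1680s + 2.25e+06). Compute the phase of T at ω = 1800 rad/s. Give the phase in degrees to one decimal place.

∠[(j1800)² + 1680(j1800) + 2.25e+06] = ∠[-9.9e+05 + j3.024e+06] = 108.13°
∠T(j1800) = −108.13° = -108.13°

-108.1°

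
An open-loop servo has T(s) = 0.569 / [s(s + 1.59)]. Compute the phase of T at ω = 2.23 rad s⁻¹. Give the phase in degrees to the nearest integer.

∠(j2.23 + 1.59) = arctan(2.23/1.59) = 54.51°
∠(j2.23) = 90.00°
∠T(j2.23) = − (54.51° + 90.00°) = -144.51°

-145 deg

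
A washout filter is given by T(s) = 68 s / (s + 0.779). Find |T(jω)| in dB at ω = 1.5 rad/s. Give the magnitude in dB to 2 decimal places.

|j1.5| = 1.5
|j1.5 + 0.779| = √(1.5² + 0.779²) = 1.69
|T(j1.5)| = 68 × 1.5 / 1.69 = 60.347
20 log₁₀(60.347) = 35.613 dB

35.61 dB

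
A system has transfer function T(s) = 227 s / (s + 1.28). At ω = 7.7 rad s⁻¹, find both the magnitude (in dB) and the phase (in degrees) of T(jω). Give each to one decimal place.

|T| = 47.0 dB, ∠T = 9.4 deg

|j7.7| = 7.7
|j7.7 + 1.28| = √(7.7² + 1.28²) = 7.806
|T(j7.7)| = 227 × 7.7 / 7.806 = 223.93
20 log₁₀(223.93) = 47.00 dB
∠(j7.7) = 90.00°
∠(j7.7 + 1.28) = arctan(7.7/1.28) = 80.56°
∠T(j7.7) = 90.00° − 80.56° = 9.44°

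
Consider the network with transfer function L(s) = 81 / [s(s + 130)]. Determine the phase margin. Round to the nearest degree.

90°

Gain crossover: |L(jω)| = 1 at ω ≈ 0.623 rad/sec.
∠L(j0.623) = −90° − arctan(0.623/130) ≈ -90.27°
PM = 180° + (-90.27°) = 89.73°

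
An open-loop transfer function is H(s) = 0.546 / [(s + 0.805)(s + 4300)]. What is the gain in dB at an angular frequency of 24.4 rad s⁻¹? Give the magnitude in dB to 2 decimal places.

|j24.4 + 0.805| = √(24.4² + 0.805²) = 24.41
|j24.4 + 4300| = √(24.4² + 4300²) = 4300
|H(j24.4)| = 0.546 / (24.41 × 4300) = 5.2011e-06
20 log₁₀(5.2011e-06) = -105.678 dB

-105.68 dB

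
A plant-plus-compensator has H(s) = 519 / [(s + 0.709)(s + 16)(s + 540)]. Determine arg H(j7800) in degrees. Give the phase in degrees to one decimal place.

∠(j7800 + 0.709) = arctan(7800/0.709) = 89.99°
∠(j7800 + 16) = arctan(7800/16) = 89.88°
∠(j7800 + 540) = arctan(7800/540) = 86.04°
∠H(j7800) = − (89.99° + 89.88° + 86.04°) = -265.92°

-265.9°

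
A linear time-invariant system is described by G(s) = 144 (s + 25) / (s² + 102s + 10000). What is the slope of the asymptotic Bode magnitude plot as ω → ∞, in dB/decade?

With 1 zero and 2 poles, the high-frequency asymptotic slope is 20 × (1 − 2) = -20 dB/decade.

-20 dB/decade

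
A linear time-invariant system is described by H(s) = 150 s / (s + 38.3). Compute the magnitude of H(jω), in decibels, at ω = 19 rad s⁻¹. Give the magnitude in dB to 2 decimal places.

|j19| = 19
|j19 + 38.3| = √(19² + 38.3²) = 42.75
|H(j19)| = 150 × 19 / 42.75 = 66.661
20 log₁₀(66.661) = 36.477 dB

36.48 dB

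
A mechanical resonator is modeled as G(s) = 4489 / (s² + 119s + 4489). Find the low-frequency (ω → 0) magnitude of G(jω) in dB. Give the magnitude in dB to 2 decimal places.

G(0) = 4489 / 4489 = 1
20 log₁₀(1) = 0.000 dB

0.00 dB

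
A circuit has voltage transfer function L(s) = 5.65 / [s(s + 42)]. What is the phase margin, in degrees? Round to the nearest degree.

Gain crossover: |L(jω)| = 1 at ω ≈ 0.135 rad s⁻¹.
∠L(j0.135) = −90° − arctan(0.135/42) ≈ -90.18°
PM = 180° + (-90.18°) = 89.82°

90°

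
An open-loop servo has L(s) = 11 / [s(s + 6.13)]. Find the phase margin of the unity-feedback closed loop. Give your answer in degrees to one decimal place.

74.3°

Gain crossover: |L(jω)| = 1 at ω ≈ 1.73 rad/sec.
∠L(j1.73) = −90° − arctan(1.73/6.13) ≈ -105.74°
PM = 180° + (-105.74°) = 74.26°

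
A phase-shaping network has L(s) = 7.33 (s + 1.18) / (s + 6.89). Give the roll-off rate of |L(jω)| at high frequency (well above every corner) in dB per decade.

0 dB/decade

With 1 zero and 1 pole, the high-frequency asymptotic slope is 20 × (1 − 1) = 0 dB/decade.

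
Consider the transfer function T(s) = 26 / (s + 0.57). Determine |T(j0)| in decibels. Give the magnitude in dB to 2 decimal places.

T(0) = 26 / 0.57 = 45.614
20 log₁₀(45.614) = 33.182 dB

33.18 dB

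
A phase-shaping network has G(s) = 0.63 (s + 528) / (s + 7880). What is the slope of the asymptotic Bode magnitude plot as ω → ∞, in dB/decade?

0 dB/decade

With 1 zero and 1 pole, the high-frequency asymptotic slope is 20 × (1 − 1) = 0 dB/decade.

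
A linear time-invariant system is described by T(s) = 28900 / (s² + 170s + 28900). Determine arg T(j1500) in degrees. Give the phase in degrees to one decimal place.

∠[(j1500)² + 170(j1500) + 28900] = ∠[-2.2211e+06 + j2.55e+05] = 173.45°
∠T(j1500) = −173.45° = -173.45°

-173.5°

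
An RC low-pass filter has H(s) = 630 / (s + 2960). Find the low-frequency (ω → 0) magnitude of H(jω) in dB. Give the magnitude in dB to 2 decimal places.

H(0) = 630 / 2960 = 0.21284
20 log₁₀(0.21284) = -13.439 dB

-13.44 dB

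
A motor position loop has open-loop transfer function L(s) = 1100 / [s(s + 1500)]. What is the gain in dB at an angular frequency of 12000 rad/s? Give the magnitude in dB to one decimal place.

|j12000 + 1500| = √(12000² + 1500²) = 1.209e+04
|j12000| = 1.2e+04
|L(j12000)| = 1100 / (1.209e+04 × 1.2e+04) = 7.5799e-06
20 log₁₀(7.5799e-06) = -102.41 dB

-102.4 dB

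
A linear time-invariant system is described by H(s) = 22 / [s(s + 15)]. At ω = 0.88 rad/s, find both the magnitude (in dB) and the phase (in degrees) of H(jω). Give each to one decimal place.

|j0.88 + 15| = √(0.88² + 15²) = 15.03
|j0.88| = 0.88
|H(j0.88)| = 22 / (15.03 × 0.88) = 1.6638
20 log₁₀(1.6638) = 4.42 dB
∠(j0.88 + 15) = arctan(0.88/15) = 3.36°
∠(j0.88) = 90.00°
∠H(j0.88) = − (3.36° + 90.00°) = -93.36°

|H| = 4.4 dB, ∠H = -93.4°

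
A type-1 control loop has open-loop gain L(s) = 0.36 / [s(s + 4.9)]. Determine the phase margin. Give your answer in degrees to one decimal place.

89.1 deg

Gain crossover: |L(jω)| = 1 at ω ≈ 0.0735 rad/sec.
∠L(j0.0735) = −90° − arctan(0.0735/4.9) ≈ -90.86°
PM = 180° + (-90.86°) = 89.14°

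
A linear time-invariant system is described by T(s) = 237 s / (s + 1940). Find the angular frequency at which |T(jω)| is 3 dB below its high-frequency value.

1940 rad/s

For a single-pole high-pass, the −3 dB point is at the pole: ω = 1940 rad/s.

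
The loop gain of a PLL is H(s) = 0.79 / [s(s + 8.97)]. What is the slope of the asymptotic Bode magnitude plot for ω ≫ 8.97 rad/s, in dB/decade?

With 0 zeros and 2 poles, the high-frequency asymptotic slope is 20 × (0 − 2) = -40 dB/decade.

-40 dB/decade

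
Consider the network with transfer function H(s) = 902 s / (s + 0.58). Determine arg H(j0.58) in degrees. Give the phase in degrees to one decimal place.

∠(j0.58) = 90.00°
∠(j0.58 + 0.58) = arctan(0.58/0.58) = 45.00°
∠H(j0.58) = 90.00° − 45.00° = 45.00°

45.0°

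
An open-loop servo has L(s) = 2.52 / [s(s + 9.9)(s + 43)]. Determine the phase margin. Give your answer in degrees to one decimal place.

Gain crossover: |L(jω)| = 1 at ω ≈ 0.00592 rad/s.
∠L(j0.00592) = −90° − arctan(0.00592/9.9) − arctan(0.00592/43) ≈ -90.04°
PM = 180° + (-90.04°) = 89.96°

90.0°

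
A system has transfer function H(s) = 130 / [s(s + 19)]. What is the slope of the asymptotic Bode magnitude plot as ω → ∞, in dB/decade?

-40 dB/decade

With 0 zeros and 2 poles, the high-frequency asymptotic slope is 20 × (0 − 2) = -40 dB/decade.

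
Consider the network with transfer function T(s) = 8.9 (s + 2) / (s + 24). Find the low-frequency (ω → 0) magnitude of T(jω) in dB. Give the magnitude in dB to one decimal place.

-2.6 dB

T(0) = 8.9 × 2 / 24 = 0.74167
20 log₁₀(0.74167) = -2.60 dB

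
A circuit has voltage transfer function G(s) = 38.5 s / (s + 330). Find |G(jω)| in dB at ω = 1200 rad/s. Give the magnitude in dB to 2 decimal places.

31.39 dB

|j1200| = 1200
|j1200 + 330| = √(1200² + 330²) = 1245
|G(j1200)| = 38.5 × 1200 / 1245 = 37.122
20 log₁₀(37.122) = 31.393 dB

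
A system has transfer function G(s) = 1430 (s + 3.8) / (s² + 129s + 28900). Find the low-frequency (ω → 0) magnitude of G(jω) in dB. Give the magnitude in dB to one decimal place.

-14.5 dB

G(0) = 1430 × 3.8 / 28900 = 0.18803
20 log₁₀(0.18803) = -14.52 dB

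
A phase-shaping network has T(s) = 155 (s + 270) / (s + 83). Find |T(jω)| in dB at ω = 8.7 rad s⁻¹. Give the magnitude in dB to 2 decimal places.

|j8.7 + 270| = √(8.7² + 270²) = 270.1
|j8.7 + 83| = √(8.7² + 83²) = 83.45
|T(j8.7)| = 155 × 270.1 / 83.45 = 501.73
20 log₁₀(501.73) = 54.009 dB

54.01 dB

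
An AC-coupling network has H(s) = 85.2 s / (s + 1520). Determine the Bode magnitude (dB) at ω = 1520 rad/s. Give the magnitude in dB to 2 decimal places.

35.60 dB

|j1520| = 1520
|j1520 + 1520| = √(1520² + 1520²) = 2150
|H(j1520)| = 85.2 × 1520 / 2150 = 60.245
20 log₁₀(60.245) = 35.598 dB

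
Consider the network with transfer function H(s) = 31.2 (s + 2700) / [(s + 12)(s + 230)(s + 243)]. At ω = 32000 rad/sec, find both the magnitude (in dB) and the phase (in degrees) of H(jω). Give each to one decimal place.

|j32000 + 2700| = √(32000² + 2700²) = 3.211e+04
|j32000 + 12| = √(32000² + 12²) = 3.2e+04
|j32000 + 230| = √(32000² + 230²) = 3.2e+04
|j32000 + 243| = √(32000² + 243²) = 3.2e+04
|H(j32000)| = 31.2 × 3.211e+04 / (3.2e+04 × 3.2e+04 × 3.2e+04) = 3.0575e-08
20 log₁₀(3.0575e-08) = -150.29 dB
∠(j32000 + 2700) = arctan(32000/2700) = 85.18°
∠(j32000 + 12) = arctan(32000/12) = 89.98°
∠(j32000 + 230) = arctan(32000/230) = 89.59°
∠(j32000 + 243) = arctan(32000/243) = 89.56°
∠H(j32000) = 85.18° − (89.98° + 89.59° + 89.56°) = -183.95°

|H| = -150.3 dB, ∠H = -184.0°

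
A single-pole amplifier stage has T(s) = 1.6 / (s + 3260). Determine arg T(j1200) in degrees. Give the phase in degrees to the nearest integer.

∠(j1200 + 3260) = arctan(1200/3260) = 20.21°
∠T(j1200) = −20.21° = -20.21°

-20°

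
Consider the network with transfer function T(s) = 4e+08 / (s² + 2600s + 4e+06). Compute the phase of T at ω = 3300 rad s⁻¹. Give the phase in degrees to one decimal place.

∠[(j3300)² + 2600(j3300) + 4e+06] = ∠[-6.89e+06 + j8.58e+06] = 128.77°
∠T(j3300) = −128.77° = -128.77°

-128.8 deg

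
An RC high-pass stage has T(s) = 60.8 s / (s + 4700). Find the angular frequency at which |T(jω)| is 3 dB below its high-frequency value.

4700 rad/sec

For a single-pole high-pass, the −3 dB point is at the pole: ω = 4700 rad/sec.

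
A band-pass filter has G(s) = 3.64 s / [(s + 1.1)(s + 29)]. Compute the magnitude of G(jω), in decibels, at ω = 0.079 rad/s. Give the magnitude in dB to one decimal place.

-40.9 dB

|j0.079| = 0.079
|j0.079 + 1.1| = √(0.079² + 1.1²) = 1.103
|j0.079 + 29| = √(0.079² + 29²) = 29
|G(j0.079)| = 3.64 × 0.079 / (1.103 × 29) = 0.0089912
20 log₁₀(0.0089912) = -40.92 dB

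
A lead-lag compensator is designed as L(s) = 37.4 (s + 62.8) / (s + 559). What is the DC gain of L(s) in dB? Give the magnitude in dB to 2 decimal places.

L(0) = 37.4 × 62.8 / 559 = 4.2016
20 log₁₀(4.2016) = 12.468 dB

12.47 dB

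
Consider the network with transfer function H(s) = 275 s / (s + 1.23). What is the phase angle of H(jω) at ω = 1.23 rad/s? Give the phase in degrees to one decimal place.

∠(j1.23) = 90.00°
∠(j1.23 + 1.23) = arctan(1.23/1.23) = 45.00°
∠H(j1.23) = 90.00° − 45.00° = 45.00°

45.0°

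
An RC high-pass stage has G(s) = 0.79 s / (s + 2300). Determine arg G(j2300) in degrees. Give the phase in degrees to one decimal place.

∠(j2300) = 90.00°
∠(j2300 + 2300) = arctan(2300/2300) = 45.00°
∠G(j2300) = 90.00° − 45.00° = 45.00°

45.0°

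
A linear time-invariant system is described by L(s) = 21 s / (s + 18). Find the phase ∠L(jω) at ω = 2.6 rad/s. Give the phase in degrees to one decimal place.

∠(j2.6) = 90.00°
∠(j2.6 + 18) = arctan(2.6/18) = 8.22°
∠L(j2.6) = 90.00° − 8.22° = 81.78°

81.8°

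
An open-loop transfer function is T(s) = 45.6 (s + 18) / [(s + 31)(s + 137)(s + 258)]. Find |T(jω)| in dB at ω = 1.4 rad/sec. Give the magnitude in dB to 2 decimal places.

-62.49 dB

|j1.4 + 18| = √(1.4² + 18²) = 18.05
|j1.4 + 31| = √(1.4² + 31²) = 31.03
|j1.4 + 137| = √(1.4² + 137²) = 137
|j1.4 + 258| = √(1.4² + 258²) = 258
|T(j1.4)| = 45.6 × 18.05 / (31.03 × 137 × 258) = 0.00075054
20 log₁₀(0.00075054) = -62.493 dB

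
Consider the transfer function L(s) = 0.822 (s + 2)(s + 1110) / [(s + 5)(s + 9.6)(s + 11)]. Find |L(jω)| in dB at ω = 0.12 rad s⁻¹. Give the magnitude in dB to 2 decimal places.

10.78 dB

|j0.12 + 2| = √(0.12² + 2²) = 2.004
|j0.12 + 1110| = √(0.12² + 1110²) = 1110
|j0.12 + 5| = √(0.12² + 5²) = 5.001
|j0.12 + 9.6| = √(0.12² + 9.6²) = 9.601
|j0.12 + 11| = √(0.12² + 11²) = 11
|L(j0.12)| = 0.822 × 2.004 × 1110 / (5.001 × 9.601 × 11) = 3.4609
20 log₁₀(3.4609) = 10.784 dB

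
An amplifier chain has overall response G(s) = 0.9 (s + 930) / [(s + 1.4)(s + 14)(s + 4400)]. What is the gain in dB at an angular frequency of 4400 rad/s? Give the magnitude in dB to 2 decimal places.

-149.47 dB

|j4400 + 930| = √(4400² + 930²) = 4497
|j4400 + 1.4| = √(4400² + 1.4²) = 4400
|j4400 + 14| = √(4400² + 14²) = 4400
|j4400 + 4400| = √(4400² + 4400²) = 6223
|G(j4400)| = 0.9 × 4497 / (4400 × 4400 × 6223) = 3.3598e-08
20 log₁₀(3.3598e-08) = -149.474 dB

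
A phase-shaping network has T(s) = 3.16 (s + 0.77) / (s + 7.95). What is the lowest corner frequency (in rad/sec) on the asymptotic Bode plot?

0.77 rad/sec

Break frequencies occur at each pole and zero magnitude: 0.77 rad/sec, 7.95 rad/sec.
The lowest is 0.77 rad/sec.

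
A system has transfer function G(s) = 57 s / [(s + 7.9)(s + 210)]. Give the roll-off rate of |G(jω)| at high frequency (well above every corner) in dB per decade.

-20 dB/decade

With 1 zero and 2 poles, the high-frequency asymptotic slope is 20 × (1 − 2) = -20 dB/decade.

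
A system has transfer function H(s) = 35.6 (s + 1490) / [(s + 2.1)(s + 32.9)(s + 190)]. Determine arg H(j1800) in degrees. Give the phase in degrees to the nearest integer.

-212 deg

∠(j1800 + 1490) = arctan(1800/1490) = 50.38°
∠(j1800 + 2.1) = arctan(1800/2.1) = 89.93°
∠(j1800 + 32.9) = arctan(1800/32.9) = 88.95°
∠(j1800 + 190) = arctan(1800/190) = 83.97°
∠H(j1800) = 50.38° − (89.93° + 88.95° + 83.97°) = -212.48°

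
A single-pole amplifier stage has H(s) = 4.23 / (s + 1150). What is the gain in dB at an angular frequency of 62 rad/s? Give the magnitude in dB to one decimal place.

-48.7 dB

|j62 + 1150| = √(62² + 1150²) = 1152
|H(j62)| = 4.23 / 1152 = 0.0036729
20 log₁₀(0.0036729) = -48.70 dB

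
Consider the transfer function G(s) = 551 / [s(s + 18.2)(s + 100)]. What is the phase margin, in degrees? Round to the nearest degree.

89 deg

Gain crossover: |G(jω)| = 1 at ω ≈ 0.303 rad/s.
∠G(j0.303) = −90° − arctan(0.303/18.2) − arctan(0.303/100) ≈ -91.13°
PM = 180° + (-91.13°) = 88.87°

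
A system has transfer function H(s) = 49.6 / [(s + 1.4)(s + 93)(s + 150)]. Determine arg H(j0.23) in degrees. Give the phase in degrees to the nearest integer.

-10°

∠(j0.23 + 1.4) = arctan(0.23/1.4) = 9.33°
∠(j0.23 + 93) = arctan(0.23/93) = 0.14°
∠(j0.23 + 150) = arctan(0.23/150) = 0.09°
∠H(j0.23) = − (9.33° + 0.14° + 0.09°) = -9.56°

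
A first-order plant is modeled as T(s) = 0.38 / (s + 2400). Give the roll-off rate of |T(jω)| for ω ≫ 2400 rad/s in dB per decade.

-20 dB/decade

With 0 zeros and 1 pole, the high-frequency asymptotic slope is 20 × (0 − 1) = -20 dB/decade.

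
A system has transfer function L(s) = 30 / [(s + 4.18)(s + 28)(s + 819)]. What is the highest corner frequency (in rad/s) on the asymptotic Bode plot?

Break frequencies occur at each pole and zero magnitude: 4.18 rad/s, 28 rad/s, 819 rad/s.
The highest is 819 rad/s.

819 rad/s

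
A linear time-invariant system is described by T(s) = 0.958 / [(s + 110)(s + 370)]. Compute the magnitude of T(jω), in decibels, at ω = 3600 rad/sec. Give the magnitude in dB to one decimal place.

-142.7 dB

|j3600 + 110| = √(3600² + 110²) = 3602
|j3600 + 370| = √(3600² + 370²) = 3619
|T(j3600)| = 0.958 / (3602 × 3619) = 7.3498e-08
20 log₁₀(7.3498e-08) = -142.67 dB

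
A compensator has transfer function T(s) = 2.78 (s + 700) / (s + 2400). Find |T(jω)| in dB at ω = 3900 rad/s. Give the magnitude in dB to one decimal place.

|j3900 + 700| = √(3900² + 700²) = 3962
|j3900 + 2400| = √(3900² + 2400²) = 4579
|T(j3900)| = 2.78 × 3962 / 4579 = 2.4054
20 log₁₀(2.4054) = 7.62 dB

7.6 dB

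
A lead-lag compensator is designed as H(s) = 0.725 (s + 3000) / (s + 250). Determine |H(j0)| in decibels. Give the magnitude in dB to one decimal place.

H(0) = 0.725 × 3000 / 250 = 8.7
20 log₁₀(8.7) = 18.79 dB

18.8 dB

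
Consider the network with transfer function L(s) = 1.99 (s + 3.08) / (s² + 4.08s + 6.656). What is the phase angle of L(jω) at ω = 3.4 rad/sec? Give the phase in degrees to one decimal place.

-61.6°

∠(j3.4 + 3.08) = arctan(3.4/3.08) = 47.83°
∠[(j3.4)² + 4.08(j3.4) + 6.656] = ∠[-4.904 + j13.872] = 109.47°
∠L(j3.4) = 47.83° − 109.47° = -61.64°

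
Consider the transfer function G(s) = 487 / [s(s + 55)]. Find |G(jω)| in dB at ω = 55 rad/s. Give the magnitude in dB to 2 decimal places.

-18.87 dB

|j55 + 55| = √(55² + 55²) = 77.78
|j55| = 55
|G(j55)| = 487 / (77.78 × 55) = 0.11384
20 log₁₀(0.11384) = -18.874 dB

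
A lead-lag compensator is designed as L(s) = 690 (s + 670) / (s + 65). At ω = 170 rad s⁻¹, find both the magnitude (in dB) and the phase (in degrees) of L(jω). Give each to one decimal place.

|L| = 68.4 dB, ∠L = -54.8°

|j170 + 670| = √(170² + 670²) = 691.2
|j170 + 65| = √(170² + 65²) = 182
|L(j170)| = 690 × 691.2 / 182 = 2620.6
20 log₁₀(2620.6) = 68.37 dB
∠(j170 + 670) = arctan(170/670) = 14.24°
∠(j170 + 65) = arctan(170/65) = 69.08°
∠L(j170) = 14.24° − 69.08° = -54.84°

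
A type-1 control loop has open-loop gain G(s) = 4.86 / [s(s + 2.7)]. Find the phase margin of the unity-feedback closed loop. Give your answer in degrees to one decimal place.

60.0°

Gain crossover: |G(jω)| = 1 at ω ≈ 1.56 rad/s.
∠G(j1.56) = −90° − arctan(1.56/2.7) ≈ -120.00°
PM = 180° + (-120.00°) = 60.00°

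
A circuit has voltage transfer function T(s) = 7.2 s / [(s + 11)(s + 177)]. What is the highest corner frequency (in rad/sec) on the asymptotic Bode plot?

Break frequencies occur at each pole and zero magnitude: 11 rad/sec, 177 rad/sec.
The highest is 177 rad/sec.

177 rad/sec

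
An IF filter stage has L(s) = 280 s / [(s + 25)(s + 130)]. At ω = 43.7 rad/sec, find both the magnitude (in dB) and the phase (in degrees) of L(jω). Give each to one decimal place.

|j43.7| = 43.7
|j43.7 + 25| = √(43.7² + 25²) = 50.35
|j43.7 + 130| = √(43.7² + 130²) = 137.1
|L(j43.7)| = 280 × 43.7 / (50.35 × 137.1) = 1.7721
20 log₁₀(1.7721) = 4.97 dB
∠(j43.7) = 90.00°
∠(j43.7 + 25) = arctan(43.7/25) = 60.23°
∠(j43.7 + 130) = arctan(43.7/130) = 18.58°
∠L(j43.7) = 90.00° − (60.23° + 18.58°) = 11.19°

|L| = 5.0 dB, ∠L = 11.2°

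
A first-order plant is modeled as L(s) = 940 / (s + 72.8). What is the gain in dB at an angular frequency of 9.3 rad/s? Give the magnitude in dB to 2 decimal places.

22.15 dB

|j9.3 + 72.8| = √(9.3² + 72.8²) = 73.39
|L(j9.3)| = 940 / 73.39 = 12.808
20 log₁₀(12.808) = 22.150 dB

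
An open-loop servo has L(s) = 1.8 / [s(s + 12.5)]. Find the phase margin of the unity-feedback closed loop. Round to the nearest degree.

89 deg

Gain crossover: |L(jω)| = 1 at ω ≈ 0.144 rad s⁻¹.
∠L(j0.144) = −90° − arctan(0.144/12.5) ≈ -90.66°
PM = 180° + (-90.66°) = 89.34°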